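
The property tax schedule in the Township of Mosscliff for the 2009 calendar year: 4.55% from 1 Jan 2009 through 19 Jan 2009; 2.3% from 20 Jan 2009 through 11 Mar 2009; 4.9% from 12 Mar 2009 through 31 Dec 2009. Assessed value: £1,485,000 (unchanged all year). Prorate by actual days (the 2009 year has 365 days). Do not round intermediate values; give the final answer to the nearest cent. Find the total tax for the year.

1 Jan – 19 Jan 2009: 19 days at 4.55% → £1,485,000 × 4.55% × 19/365 = £3,517.2123
20 Jan – 11 Mar 2009: 51 days at 2.3% → £1,485,000 × 2.3% × 51/365 = £4,772.3425
12 Mar – 31 Dec 2009: 295 days at 4.9% → £1,485,000 × 4.9% × 295/365 = £58,810.0685
Total = £67,099.6233

£67,099.62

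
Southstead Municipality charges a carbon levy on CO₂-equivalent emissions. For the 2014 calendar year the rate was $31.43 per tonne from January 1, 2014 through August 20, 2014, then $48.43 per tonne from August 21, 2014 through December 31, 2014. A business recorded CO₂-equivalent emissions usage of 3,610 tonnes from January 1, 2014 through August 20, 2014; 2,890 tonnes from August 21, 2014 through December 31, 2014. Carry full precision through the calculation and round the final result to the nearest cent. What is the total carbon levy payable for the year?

$253,425.00

January 1 – August 20, 2014: 3,610 tonnes at $31.43/tonne → $113,462.30
August 21 – December 31, 2014: 2,890 tonnes at $48.43/tonne → $139,962.70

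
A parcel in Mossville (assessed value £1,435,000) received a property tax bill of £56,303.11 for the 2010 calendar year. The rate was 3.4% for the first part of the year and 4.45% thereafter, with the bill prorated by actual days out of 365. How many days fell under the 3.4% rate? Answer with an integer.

183 days

Let d = days at the first rate; then 365 − d days at the second rate.
£1,435,000 × [3.4%·d + 4.45%·(365−d)] / 365 = £56,303.11
Solving gives d = 183, so the new rate took effect on 3 Jul 2010.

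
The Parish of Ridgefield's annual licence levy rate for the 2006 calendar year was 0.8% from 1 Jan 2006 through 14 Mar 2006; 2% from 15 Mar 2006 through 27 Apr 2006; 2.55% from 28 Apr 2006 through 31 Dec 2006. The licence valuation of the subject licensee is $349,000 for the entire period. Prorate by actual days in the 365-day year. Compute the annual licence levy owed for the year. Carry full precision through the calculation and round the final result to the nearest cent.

1 Jan – 14 Mar 2006: 73 days at 0.8% → $349,000 × 0.8% × 73/365 = $558.4000
15 Mar – 27 Apr 2006: 44 days at 2% → $349,000 × 2% × 44/365 = $841.4247
28 Apr – 31 Dec 2006: 248 days at 2.55% → $349,000 × 2.55% × 248/365 = $6,046.7836
Total = $7,446.6082

$7,446.61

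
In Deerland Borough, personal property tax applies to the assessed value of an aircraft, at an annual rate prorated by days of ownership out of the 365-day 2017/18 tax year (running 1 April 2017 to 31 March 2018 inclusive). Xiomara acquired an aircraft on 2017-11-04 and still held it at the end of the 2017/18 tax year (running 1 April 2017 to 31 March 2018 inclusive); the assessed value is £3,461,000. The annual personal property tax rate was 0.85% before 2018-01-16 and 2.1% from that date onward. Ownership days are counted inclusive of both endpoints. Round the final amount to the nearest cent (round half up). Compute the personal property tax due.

£20,818.15

2017-11-04 to 2018-01-15: 73 days at 0.85% → £3,461,000 × 0.85% × 73/365 = £5,883.7000
2018-01-16 to 2018-03-31: 75 days at 2.1% → £3,461,000 × 2.1% × 75/365 = £14,934.4521
Total = £20,818.1521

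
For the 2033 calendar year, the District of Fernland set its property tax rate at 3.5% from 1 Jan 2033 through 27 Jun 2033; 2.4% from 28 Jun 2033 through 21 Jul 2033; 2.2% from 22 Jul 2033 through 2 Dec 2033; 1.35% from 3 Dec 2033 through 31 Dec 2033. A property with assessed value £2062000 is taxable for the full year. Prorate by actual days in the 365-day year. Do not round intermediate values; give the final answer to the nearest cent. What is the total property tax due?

£57315.13

1 Jan – 27 Jun 2033: 178 days at 3.5% → £2062000 × 3.5% × 178/365 = £35195.2329
28 Jun – 21 Jul 2033: 24 days at 2.4% → £2062000 × 2.4% × 24/365 = £3254.0055
22 Jul – 2 Dec 2033: 134 days at 2.2% → £2062000 × 2.2% × 134/365 = £16654.1808
3 Dec – 31 Dec 2033: 29 days at 1.35% → £2062000 × 1.35% × 29/365 = £2211.7068
Total = £57315.1260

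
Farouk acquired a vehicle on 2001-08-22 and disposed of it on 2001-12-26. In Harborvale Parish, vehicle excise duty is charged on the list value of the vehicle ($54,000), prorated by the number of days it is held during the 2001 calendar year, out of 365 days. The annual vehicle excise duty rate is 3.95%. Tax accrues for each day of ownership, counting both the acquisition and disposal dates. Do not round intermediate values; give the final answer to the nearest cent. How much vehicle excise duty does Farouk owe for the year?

$742.17

Days held (2001-08-22 to 2001-12-26): 127 out of 365
Tax = $54,000 × 3.95% × 127/365 = $742.1671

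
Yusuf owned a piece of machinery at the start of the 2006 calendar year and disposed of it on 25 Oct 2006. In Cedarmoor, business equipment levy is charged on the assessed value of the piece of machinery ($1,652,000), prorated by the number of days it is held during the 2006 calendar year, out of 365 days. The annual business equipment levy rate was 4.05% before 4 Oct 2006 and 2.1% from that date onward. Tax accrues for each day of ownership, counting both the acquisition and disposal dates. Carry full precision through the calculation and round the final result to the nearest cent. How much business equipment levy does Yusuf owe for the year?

$52,682.96

1 Jan – 3 Oct 2006: 276 days at 4.05% → $1,652,000 × 4.05% × 276/365 = $50,591.9342
4 Oct – 25 Oct 2006: 22 days at 2.1% → $1,652,000 × 2.1% × 22/365 = $2,091.0247
Total = $52,682.9589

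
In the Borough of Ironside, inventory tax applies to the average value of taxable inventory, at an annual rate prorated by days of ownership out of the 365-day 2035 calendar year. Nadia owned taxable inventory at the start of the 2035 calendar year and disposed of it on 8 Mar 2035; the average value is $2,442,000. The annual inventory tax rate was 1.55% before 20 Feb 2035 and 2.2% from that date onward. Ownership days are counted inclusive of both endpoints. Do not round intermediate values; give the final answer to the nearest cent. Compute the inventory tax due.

1 Jan – 19 Feb 2035: 50 days at 1.55% → $2,442,000 × 1.55% × 50/365 = $5,185.0685
20 Feb – 8 Mar 2035: 17 days at 2.2% → $2,442,000 × 2.2% × 17/365 = $2,502.2137
Total = $7,687.2822

$7,687.28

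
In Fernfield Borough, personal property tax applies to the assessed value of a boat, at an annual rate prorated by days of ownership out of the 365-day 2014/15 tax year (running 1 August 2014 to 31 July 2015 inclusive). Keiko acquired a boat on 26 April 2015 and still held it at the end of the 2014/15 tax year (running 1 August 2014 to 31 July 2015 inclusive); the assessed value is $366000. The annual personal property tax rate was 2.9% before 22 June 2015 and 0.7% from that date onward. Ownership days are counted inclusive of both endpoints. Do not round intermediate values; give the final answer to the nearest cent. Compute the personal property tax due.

$1938.30

26 April – 21 June 2015: 57 days at 2.9% → $366000 × 2.9% × 57/365 = $1657.5288
22 June – 31 July 2015: 40 days at 0.7% → $366000 × 0.7% × 40/365 = $280.7671
Total = $1938.2959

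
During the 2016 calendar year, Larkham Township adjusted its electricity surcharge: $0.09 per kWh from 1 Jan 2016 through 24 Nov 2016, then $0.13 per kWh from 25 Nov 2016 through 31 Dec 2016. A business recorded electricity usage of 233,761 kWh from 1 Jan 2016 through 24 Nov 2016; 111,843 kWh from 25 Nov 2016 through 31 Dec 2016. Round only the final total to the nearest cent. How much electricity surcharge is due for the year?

1 Jan – 24 Nov 2016: 233,761 kWh at $0.09/kWh → $21,038.49
25 Nov – 31 Dec 2016: 111,843 kWh at $0.13/kWh → $14,539.59

$35,578.08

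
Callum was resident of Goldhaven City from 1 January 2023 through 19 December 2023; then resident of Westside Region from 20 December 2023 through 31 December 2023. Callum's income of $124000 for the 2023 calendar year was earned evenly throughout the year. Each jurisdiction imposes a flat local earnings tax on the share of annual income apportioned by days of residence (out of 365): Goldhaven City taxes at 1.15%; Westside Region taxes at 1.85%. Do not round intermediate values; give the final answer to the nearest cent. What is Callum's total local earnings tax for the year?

$1454.54

Goldhaven City, 1 January – 19 December 2023: 353 days → $124000 × 1.15% × 353/365 = $1379.1178
Westside Region, 20 December – 31 December 2023: 12 days → $124000 × 1.85% × 12/365 = $75.4192
Total = $1454.5370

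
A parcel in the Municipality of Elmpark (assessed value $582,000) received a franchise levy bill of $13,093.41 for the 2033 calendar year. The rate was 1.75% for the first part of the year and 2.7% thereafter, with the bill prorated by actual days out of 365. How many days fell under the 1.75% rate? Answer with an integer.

173 days

Let d = days at the first rate; then 365 − d days at the second rate.
$582,000 × [1.75%·d + 2.7%·(365−d)] / 365 = $13,093.41
Solving gives d = 173, so the new rate took effect on June 23, 2033.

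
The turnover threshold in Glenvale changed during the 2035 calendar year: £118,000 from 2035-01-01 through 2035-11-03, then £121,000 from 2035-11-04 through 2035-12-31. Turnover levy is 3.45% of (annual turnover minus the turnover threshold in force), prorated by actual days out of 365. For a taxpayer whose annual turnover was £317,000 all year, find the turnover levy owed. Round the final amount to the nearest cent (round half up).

£6,849.05

2035-01-01 to 2035-11-03: 307 days, exemption £118,000 → (£317,000 − £118,000) × 3.45% × 307/365 = £5,774.5438
2035-11-04 to 2035-12-31: 58 days, exemption £121,000 → (£317,000 − £121,000) × 3.45% × 58/365 = £1,074.5096
Total = £6,849.0534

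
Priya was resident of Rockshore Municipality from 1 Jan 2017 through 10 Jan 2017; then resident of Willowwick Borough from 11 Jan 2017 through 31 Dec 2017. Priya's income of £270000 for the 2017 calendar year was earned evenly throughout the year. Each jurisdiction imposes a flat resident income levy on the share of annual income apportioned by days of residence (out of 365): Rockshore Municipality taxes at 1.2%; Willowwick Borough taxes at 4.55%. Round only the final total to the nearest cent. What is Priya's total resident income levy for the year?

£12037.19

Rockshore Municipality, 1 Jan – 10 Jan 2017: 10 days → £270000 × 1.2% × 10/365 = £88.7671
Willowwick Borough, 11 Jan – 31 Dec 2017: 355 days → £270000 × 4.55% × 355/365 = £11948.4247
Total = £12037.1918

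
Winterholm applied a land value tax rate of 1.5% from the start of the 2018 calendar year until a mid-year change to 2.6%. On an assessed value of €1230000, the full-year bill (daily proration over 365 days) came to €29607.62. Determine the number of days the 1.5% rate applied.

64 days

Let d = days at the first rate; then 365 − d days at the second rate.
€1230000 × [1.5%·d + 2.6%·(365−d)] / 365 = €29607.62
Solving gives d = 64, so the new rate took effect on March 6, 2018.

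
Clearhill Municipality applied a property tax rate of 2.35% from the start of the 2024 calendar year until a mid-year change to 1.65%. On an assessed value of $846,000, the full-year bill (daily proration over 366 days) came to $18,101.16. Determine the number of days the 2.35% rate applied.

Let d = days at the first rate; then 366 − d days at the second rate.
$846,000 × [2.35%·d + 1.65%·(366−d)] / 366 = $18,101.16
Solving gives d = 256, so the new rate took effect on 13 Sep 2024.

256 days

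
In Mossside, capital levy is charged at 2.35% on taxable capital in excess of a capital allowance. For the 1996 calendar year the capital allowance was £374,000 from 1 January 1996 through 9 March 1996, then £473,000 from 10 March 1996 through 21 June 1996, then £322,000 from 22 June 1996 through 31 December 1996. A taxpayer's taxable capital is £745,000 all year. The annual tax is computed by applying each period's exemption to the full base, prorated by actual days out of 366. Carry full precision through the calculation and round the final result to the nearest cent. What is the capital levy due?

1 January – 9 March 1996: 69 days, exemption £374,000 → (£745,000 − £374,000) × 2.35% × 69/366 = £1,643.6516
10 March – 21 June 1996: 104 days, exemption £473,000 → (£745,000 − £473,000) × 2.35% × 104/366 = £1,816.3060
22 June – 31 December 1996: 193 days, exemption £322,000 → (£745,000 − £322,000) × 2.35% × 193/366 = £5,241.8484
Total = £8,701.8060

£8,701.81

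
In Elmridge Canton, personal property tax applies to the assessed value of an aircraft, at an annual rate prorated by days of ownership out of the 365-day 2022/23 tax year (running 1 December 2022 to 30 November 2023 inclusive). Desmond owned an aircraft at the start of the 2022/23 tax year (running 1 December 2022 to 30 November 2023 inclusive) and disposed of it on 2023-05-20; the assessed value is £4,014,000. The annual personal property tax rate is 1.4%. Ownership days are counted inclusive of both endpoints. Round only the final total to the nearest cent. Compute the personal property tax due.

£26,327.44

Days held (2022-12-01 to 2023-05-20): 171 out of 365
Tax = £4,014,000 × 1.4% × 171/365 = £26,327.4411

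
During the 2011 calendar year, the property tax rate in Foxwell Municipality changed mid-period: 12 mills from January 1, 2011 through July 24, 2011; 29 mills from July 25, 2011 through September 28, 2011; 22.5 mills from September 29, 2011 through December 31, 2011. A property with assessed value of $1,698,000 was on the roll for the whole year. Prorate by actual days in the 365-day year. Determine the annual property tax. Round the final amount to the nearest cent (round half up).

January 1 – July 24, 2011: 205 days at 12 mills → $1,698,000 × 1.2% × 205/365 = $11,444.0548
July 25 – September 28, 2011: 66 days at 29 mills → $1,698,000 × 2.9% × 66/365 = $8,904.0329
September 29 – December 31, 2011: 94 days at 22.5 mills → $1,698,000 × 2.25% × 94/365 = $9,839.0959
Total = $30,187.1836

$30,187.18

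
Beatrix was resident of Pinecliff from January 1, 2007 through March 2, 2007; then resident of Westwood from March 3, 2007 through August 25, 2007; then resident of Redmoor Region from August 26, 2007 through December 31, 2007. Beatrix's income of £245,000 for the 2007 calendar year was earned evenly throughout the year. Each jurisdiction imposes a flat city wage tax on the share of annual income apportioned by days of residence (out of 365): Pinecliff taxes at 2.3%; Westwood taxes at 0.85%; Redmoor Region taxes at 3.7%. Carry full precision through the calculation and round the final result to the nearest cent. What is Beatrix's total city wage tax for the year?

£5,124.86

Pinecliff, January 1 – March 2, 2007: 61 days → £245,000 × 2.3% × 61/365 = £941.7397
Westwood, March 3 – August 25, 2007: 176 days → £245,000 × 0.85% × 176/365 = £1,004.1644
Redmoor Region, August 26 – December 31, 2007: 128 days → £245,000 × 3.7% × 128/365 = £3,178.9589
Total = £5,124.8630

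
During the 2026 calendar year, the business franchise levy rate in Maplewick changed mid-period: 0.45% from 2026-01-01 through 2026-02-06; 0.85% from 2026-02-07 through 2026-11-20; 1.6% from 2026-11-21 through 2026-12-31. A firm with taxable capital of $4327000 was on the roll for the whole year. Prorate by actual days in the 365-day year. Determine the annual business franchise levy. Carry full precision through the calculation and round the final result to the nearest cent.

$38670.34

2026-01-01 to 2026-02-06: 37 days at 0.45% → $4327000 × 0.45% × 37/365 = $1973.8233
2026-02-07 to 2026-11-20: 287 days at 0.85% → $4327000 × 0.85% × 287/365 = $28919.7712
2026-11-21 to 2026-12-31: 41 days at 1.6% → $4327000 × 1.6% × 41/365 = $7776.7452
Total = $38670.3397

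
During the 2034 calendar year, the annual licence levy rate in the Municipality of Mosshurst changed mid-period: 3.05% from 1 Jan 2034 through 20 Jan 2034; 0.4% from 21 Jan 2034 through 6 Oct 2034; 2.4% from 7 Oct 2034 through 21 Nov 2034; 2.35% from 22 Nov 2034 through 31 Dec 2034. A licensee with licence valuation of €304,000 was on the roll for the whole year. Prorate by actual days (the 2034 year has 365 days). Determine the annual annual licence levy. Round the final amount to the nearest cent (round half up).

€3,073.32

1 Jan – 20 Jan 2034: 20 days at 3.05% → €304,000 × 3.05% × 20/365 = €508.0548
21 Jan – 6 Oct 2034: 259 days at 0.4% → €304,000 × 0.4% × 259/365 = €862.8603
7 Oct – 21 Nov 2034: 46 days at 2.4% → €304,000 × 2.4% × 46/365 = €919.4959
22 Nov – 31 Dec 2034: 40 days at 2.35% → €304,000 × 2.35% × 40/365 = €782.9041
Total = €3,073.3151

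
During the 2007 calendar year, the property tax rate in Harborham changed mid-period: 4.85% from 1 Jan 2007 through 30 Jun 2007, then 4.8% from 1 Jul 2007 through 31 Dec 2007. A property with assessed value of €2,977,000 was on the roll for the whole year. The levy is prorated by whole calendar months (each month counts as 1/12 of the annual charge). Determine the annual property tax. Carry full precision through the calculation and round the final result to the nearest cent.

€143,640.25

1 Jan – 30 Jun 2007: 6 months at 4.85% → €2,977,000 × 4.85% × 6/12 = €72,192.2500
1 Jul – 31 Dec 2007: 6 months at 4.8% → €2,977,000 × 4.8% × 6/12 = €71,448.0000
Total = €143,640.2500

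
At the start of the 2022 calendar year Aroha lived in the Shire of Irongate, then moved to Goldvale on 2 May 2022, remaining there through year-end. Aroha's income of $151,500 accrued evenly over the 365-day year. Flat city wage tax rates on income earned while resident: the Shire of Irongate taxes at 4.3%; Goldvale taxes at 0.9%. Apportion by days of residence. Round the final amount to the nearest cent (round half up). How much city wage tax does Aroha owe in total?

$3,071.09

The Shire of Irongate, 1 January – 1 May 2022: 121 days → $151,500 × 4.3% × 121/365 = $2,159.6014
Goldvale, 2 May – 31 December 2022: 244 days → $151,500 × 0.9% × 244/365 = $911.4904
Total = $3,071.0918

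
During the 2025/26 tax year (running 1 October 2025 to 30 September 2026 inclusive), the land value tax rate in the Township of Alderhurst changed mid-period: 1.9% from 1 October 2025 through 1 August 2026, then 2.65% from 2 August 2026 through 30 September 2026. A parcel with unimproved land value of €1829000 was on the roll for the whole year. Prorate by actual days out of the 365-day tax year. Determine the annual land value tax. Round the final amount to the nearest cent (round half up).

€37005.93

1 October 2025 – 1 August 2026: 305 days at 1.9% → €1829000 × 1.9% × 305/365 = €29038.5068
2 August – 30 September 2026: 60 days at 2.65% → €1829000 × 2.65% × 60/365 = €7967.4247
Total = €37005.9315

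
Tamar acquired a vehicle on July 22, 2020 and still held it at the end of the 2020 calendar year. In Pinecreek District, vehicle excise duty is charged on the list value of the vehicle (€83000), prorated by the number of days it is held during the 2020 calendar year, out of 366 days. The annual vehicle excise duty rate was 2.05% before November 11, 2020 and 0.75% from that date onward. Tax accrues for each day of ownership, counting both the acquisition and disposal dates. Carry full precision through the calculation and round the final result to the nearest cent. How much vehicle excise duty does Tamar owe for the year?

€607.42

July 22 – November 10, 2020: 112 days at 2.05% → €83000 × 2.05% × 112/366 = €520.6776
November 11 – December 31, 2020: 51 days at 0.75% → €83000 × 0.75% × 51/366 = €86.7418
Total = €607.4194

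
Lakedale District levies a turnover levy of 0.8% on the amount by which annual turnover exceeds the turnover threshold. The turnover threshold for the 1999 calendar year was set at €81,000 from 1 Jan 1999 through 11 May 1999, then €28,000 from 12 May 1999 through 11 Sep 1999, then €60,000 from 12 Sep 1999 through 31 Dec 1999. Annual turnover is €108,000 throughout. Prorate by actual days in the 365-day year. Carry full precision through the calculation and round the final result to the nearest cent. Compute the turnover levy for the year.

€409.97

1 Jan – 11 May 1999: 131 days, exemption €81,000 → (€108,000 − €81,000) × 0.8% × 131/365 = €77.5233
12 May – 11 Sep 1999: 123 days, exemption €28,000 → (€108,000 − €28,000) × 0.8% × 123/365 = €215.6712
12 Sep – 31 Dec 1999: 111 days, exemption €60,000 → (€108,000 − €60,000) × 0.8% × 111/365 = €116.7781
Total = €409.9726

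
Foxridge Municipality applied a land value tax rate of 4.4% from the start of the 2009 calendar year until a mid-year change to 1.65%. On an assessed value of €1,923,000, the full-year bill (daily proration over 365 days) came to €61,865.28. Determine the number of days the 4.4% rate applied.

Let d = days at the first rate; then 365 − d days at the second rate.
€1,923,000 × [4.4%·d + 1.65%·(365−d)] / 365 = €61,865.28
Solving gives d = 208, so the new rate took effect on 28 Jul 2009.

208 days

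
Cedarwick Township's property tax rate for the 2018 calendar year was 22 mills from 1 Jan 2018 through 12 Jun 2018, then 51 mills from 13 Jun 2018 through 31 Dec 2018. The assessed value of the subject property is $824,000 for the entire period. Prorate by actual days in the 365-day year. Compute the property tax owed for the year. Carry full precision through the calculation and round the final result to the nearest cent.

1 Jan – 12 Jun 2018: 163 days at 22 mills → $824,000 × 2.2% × 163/365 = $8,095.5178
13 Jun – 31 Dec 2018: 202 days at 51 mills → $824,000 × 5.1% × 202/365 = $23,257.1178
Total = $31,352.6356

$31,352.64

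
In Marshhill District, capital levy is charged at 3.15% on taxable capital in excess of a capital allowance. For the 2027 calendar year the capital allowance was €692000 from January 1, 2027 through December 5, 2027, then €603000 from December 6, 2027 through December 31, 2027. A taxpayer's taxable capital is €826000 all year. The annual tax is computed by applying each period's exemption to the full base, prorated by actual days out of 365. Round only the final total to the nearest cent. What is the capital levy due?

January 1 – December 5, 2027: 339 days, exemption €692000 → (€826000 − €692000) × 3.15% × 339/365 = €3920.3260
December 6 – December 31, 2027: 26 days, exemption €603000 → (€826000 − €603000) × 3.15% × 26/365 = €500.3753
Total = €4420.7014

€4420.70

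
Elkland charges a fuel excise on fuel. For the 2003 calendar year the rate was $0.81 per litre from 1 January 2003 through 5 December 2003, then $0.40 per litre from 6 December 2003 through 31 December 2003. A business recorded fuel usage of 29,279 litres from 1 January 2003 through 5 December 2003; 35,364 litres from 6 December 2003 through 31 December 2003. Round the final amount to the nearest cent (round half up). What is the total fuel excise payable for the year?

$37,861.59

1 January – 5 December 2003: 29,279 litres at $0.81/litre → $23,715.99
6 December – 31 December 2003: 35,364 litres at $0.40/litre → $14,145.60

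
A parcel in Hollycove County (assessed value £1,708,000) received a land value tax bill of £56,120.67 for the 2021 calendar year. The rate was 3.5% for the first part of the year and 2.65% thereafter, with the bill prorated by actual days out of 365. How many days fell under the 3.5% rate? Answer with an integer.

273 days

Let d = days at the first rate; then 365 − d days at the second rate.
£1,708,000 × [3.5%·d + 2.65%·(365−d)] / 365 = £56,120.67
Solving gives d = 273, so the new rate took effect on October 1, 2021.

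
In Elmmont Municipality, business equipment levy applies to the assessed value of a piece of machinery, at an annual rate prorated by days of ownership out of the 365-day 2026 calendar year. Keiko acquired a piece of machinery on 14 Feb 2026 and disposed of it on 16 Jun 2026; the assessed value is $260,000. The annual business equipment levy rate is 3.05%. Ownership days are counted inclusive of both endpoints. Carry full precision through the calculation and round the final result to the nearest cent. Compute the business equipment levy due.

$2,672.30

Days held (14 Feb – 16 Jun 2026): 123 out of 365
Tax = $260,000 × 3.05% × 123/365 = $2,672.3014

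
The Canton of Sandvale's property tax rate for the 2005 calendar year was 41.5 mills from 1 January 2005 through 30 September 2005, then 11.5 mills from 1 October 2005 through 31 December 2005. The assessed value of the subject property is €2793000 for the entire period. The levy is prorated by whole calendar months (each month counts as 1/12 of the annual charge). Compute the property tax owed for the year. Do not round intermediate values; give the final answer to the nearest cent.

€94962.00

1 January – 30 September 2005: 9 months at 41.5 mills → €2793000 × 4.15% × 9/12 = €86932.1250
1 October – 31 December 2005: 3 months at 11.5 mills → €2793000 × 1.15% × 3/12 = €8029.8750
Total = €94962.0000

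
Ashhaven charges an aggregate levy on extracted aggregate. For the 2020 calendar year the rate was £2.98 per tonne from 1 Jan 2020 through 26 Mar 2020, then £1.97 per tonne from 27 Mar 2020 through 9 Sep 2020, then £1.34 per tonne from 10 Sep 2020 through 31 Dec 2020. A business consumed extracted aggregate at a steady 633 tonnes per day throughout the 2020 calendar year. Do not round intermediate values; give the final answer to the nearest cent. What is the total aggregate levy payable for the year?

£466324.77

1 Jan – 26 Mar 2020: 86 days × 633 tonnes/day = 54,438 tonnes at £2.98/tonne → £162225.24
27 Mar – 9 Sep 2020: 167 days × 633 tonnes/day = 105,711 tonnes at £1.97/tonne → £208250.67
10 Sep – 31 Dec 2020: 113 days × 633 tonnes/day = 71,529 tonnes at £1.34/tonne → £95848.86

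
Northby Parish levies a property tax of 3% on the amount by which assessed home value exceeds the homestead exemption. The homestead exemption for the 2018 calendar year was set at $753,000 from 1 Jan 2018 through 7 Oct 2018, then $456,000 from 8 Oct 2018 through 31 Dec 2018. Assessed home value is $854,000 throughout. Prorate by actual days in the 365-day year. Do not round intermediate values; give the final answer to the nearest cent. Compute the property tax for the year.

$5,104.93

1 Jan – 7 Oct 2018: 280 days, exemption $753,000 → ($854,000 − $753,000) × 3% × 280/365 = $2,324.3836
8 Oct – 31 Dec 2018: 85 days, exemption $456,000 → ($854,000 − $456,000) × 3% × 85/365 = $2,780.5479
Total = $5,104.9315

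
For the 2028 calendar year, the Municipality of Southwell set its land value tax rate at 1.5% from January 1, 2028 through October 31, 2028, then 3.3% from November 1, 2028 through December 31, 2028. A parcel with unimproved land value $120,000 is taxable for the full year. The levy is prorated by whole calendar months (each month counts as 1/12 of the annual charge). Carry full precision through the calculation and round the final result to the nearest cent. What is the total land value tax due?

January 1 – October 31, 2028: 10 months at 1.5% → $120,000 × 1.5% × 10/12 = $1,500.0000
November 1 – December 31, 2028: 2 months at 3.3% → $120,000 × 3.3% × 2/12 = $660.0000
Total = $2,160.0000

$2,160.00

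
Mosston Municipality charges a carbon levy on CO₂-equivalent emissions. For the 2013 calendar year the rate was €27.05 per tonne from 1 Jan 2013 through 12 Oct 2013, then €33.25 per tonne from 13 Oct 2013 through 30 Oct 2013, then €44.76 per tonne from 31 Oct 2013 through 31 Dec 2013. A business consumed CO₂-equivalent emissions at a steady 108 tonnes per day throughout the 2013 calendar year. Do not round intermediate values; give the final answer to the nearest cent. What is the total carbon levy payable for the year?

1 Jan – 12 Oct 2013: 285 days × 108 tonnes/day = 30,780 tonnes at €27.05/tonne → €832,599.00
13 Oct – 30 Oct 2013: 18 days × 108 tonnes/day = 1,944 tonnes at €33.25/tonne → €64,638.00
31 Oct – 31 Dec 2013: 62 days × 108 tonnes/day = 6,696 tonnes at €44.76/tonne → €299,712.96

€1,196,949.96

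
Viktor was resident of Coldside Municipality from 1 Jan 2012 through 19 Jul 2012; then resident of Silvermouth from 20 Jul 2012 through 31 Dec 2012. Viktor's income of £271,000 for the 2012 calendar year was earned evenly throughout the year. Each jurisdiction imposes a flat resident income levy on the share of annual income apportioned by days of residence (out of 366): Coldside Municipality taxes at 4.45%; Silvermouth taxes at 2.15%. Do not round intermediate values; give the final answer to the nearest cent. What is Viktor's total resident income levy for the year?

Coldside Municipality, 1 Jan – 19 Jul 2012: 201 days → £271,000 × 4.45% × 201/366 = £6,622.8402
Silvermouth, 20 Jul – 31 Dec 2012: 165 days → £271,000 × 2.15% × 165/366 = £2,626.7008
Total = £9,249.5410

£9,249.54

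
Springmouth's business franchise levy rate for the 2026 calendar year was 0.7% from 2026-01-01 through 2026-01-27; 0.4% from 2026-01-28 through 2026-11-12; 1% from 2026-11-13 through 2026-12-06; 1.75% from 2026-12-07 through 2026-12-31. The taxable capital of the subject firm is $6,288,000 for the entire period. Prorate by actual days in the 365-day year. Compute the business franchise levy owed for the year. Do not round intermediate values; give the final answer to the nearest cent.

2026-01-01 to 2026-01-27: 27 days at 0.7% → $6,288,000 × 0.7% × 27/365 = $3,255.9781
2026-01-28 to 2026-11-12: 289 days at 0.4% → $6,288,000 × 0.4% × 289/365 = $19,914.8712
2026-11-13 to 2026-12-06: 24 days at 1% → $6,288,000 × 1% × 24/365 = $4,134.5753
2026-12-07 to 2026-12-31: 25 days at 1.75% → $6,288,000 × 1.75% × 25/365 = $7,536.9863
Total = $34,842.4110

$34,842.41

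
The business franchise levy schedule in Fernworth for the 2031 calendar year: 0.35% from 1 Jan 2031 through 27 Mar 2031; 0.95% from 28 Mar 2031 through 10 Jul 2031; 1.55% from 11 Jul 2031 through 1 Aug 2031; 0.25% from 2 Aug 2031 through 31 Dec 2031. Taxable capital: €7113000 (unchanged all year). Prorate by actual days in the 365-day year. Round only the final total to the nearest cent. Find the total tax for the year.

1 Jan – 27 Mar 2031: 86 days at 0.35% → €7113000 × 0.35% × 86/365 = €5865.7890
28 Mar – 10 Jul 2031: 105 days at 0.95% → €7113000 × 0.95% × 105/365 = €19438.9521
11 Jul – 1 Aug 2031: 22 days at 1.55% → €7113000 × 1.55% × 22/365 = €6645.2959
2 Aug – 31 Dec 2031: 152 days at 0.25% → €7113000 × 0.25% × 152/365 = €7405.3151
Total = €39355.3521

€39355.35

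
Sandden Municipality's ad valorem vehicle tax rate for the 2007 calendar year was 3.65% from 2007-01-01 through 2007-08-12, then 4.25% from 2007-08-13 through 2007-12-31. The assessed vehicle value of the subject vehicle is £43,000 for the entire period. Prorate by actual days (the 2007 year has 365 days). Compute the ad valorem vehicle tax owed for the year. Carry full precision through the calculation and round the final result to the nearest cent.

£1,669.17

2007-01-01 to 2007-08-12: 224 days at 3.65% → £43,000 × 3.65% × 224/365 = £963.2000
2007-08-13 to 2007-12-31: 141 days at 4.25% → £43,000 × 4.25% × 141/365 = £705.9658
Total = £1,669.1658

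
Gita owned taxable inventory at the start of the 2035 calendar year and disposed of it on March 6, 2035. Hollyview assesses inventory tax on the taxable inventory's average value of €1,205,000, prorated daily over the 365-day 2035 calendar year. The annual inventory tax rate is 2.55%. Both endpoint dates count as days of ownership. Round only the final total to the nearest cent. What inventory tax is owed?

€5,472.02

Days held (January 1 – March 6, 2035): 65 out of 365
Tax = €1,205,000 × 2.55% × 65/365 = €5,472.0205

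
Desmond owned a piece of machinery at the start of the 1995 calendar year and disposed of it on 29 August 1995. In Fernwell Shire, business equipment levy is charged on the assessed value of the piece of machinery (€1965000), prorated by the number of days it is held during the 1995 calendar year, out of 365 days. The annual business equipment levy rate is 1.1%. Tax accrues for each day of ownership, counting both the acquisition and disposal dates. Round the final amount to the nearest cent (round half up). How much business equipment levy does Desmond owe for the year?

Days held (1 January – 29 August 1995): 241 out of 365
Tax = €1965000 × 1.1% × 241/365 = €14271.8219

€14271.82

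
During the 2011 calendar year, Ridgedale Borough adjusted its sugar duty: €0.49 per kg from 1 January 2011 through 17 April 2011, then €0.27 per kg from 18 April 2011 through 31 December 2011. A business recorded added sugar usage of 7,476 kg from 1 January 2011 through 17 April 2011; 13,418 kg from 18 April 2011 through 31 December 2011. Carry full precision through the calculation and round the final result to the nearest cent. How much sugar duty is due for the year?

1 January – 17 April 2011: 7,476 kg at €0.49/kg → €3663.24
18 April – 31 December 2011: 13,418 kg at €0.27/kg → €3622.86

€7286.10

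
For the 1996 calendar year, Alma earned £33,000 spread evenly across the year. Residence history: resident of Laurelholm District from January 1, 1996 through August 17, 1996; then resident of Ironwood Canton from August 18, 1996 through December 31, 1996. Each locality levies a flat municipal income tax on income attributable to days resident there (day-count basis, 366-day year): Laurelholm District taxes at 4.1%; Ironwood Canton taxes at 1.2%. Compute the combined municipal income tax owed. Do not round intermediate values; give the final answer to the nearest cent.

£997.39

Laurelholm District, January 1 – August 17, 1996: 230 days → £33,000 × 4.1% × 230/366 = £850.2459
Ironwood Canton, August 18 – December 31, 1996: 136 days → £33,000 × 1.2% × 136/366 = £147.1475
Total = £997.3934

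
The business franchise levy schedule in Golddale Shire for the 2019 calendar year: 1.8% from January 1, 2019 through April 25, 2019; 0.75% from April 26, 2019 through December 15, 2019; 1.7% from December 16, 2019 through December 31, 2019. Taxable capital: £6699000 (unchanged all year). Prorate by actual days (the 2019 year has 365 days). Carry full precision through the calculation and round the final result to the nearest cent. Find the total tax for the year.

January 1 – April 25, 2019: 115 days at 1.8% → £6699000 × 1.8% × 115/365 = £37991.5890
April 26 – December 15, 2019: 234 days at 0.75% → £6699000 × 0.75% × 234/365 = £32210.2603
December 16 – December 31, 2019: 16 days at 1.7% → £6699000 × 1.7% × 16/365 = £4992.1315
Total = £75193.9808

£75193.98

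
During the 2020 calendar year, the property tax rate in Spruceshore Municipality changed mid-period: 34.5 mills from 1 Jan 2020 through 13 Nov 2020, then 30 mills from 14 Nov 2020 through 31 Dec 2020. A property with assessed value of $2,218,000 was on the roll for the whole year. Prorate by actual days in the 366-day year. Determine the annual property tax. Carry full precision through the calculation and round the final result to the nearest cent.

1 Jan – 13 Nov 2020: 318 days at 34.5 mills → $2,218,000 × 3.45% × 318/366 = $66,485.4590
14 Nov – 31 Dec 2020: 48 days at 30 mills → $2,218,000 × 3% × 48/366 = $8,726.5574
Total = $75,212.0164

$75,212.02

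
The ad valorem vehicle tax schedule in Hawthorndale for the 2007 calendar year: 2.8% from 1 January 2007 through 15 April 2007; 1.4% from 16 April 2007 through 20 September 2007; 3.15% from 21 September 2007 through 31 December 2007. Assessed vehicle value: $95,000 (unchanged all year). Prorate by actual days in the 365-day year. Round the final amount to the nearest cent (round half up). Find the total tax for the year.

$2,177.19

1 January – 15 April 2007: 105 days at 2.8% → $95,000 × 2.8% × 105/365 = $765.2055
16 April – 20 September 2007: 158 days at 1.4% → $95,000 × 1.4% × 158/365 = $575.7260
21 September – 31 December 2007: 102 days at 3.15% → $95,000 × 3.15% × 102/365 = $836.2603
Total = $2,177.1918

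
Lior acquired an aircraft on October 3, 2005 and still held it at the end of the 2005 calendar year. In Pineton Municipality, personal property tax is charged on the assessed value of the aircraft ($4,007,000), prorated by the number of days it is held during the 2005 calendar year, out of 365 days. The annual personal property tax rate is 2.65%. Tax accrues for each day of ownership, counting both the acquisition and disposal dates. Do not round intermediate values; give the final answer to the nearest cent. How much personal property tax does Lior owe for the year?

$26,182.73

Days held (October 3 – December 31, 2005): 90 out of 365
Tax = $4,007,000 × 2.65% × 90/365 = $26,182.7260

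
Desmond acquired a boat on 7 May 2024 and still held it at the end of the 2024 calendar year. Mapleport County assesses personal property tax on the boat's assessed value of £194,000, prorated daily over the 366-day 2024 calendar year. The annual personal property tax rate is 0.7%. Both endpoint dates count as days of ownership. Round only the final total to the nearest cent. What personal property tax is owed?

£886.78

Days held (7 May – 31 Dec 2024): 239 out of 366
Tax = £194,000 × 0.7% × 239/366 = £886.7814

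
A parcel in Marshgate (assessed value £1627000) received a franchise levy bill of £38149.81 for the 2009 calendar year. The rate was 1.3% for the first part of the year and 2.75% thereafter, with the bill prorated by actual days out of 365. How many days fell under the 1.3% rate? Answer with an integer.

102 days

Let d = days at the first rate; then 365 − d days at the second rate.
£1627000 × [1.3%·d + 2.75%·(365−d)] / 365 = £38149.81
Solving gives d = 102, so the new rate took effect on April 13, 2009.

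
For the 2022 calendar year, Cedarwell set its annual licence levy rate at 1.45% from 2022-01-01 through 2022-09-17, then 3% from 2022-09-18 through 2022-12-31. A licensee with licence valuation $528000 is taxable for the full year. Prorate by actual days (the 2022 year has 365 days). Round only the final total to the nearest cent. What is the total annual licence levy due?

$10010.30

2022-01-01 to 2022-09-17: 260 days at 1.45% → $528000 × 1.45% × 260/365 = $5453.5890
2022-09-18 to 2022-12-31: 105 days at 3% → $528000 × 3% × 105/365 = $4556.7123
Total = $10010.3014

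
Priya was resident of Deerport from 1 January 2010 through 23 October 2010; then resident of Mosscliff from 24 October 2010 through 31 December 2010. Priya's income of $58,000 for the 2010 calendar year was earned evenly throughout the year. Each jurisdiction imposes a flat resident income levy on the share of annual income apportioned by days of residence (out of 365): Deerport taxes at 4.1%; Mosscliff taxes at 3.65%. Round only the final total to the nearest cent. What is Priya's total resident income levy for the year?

$2,328.66

Deerport, 1 January – 23 October 2010: 296 days → $58,000 × 4.1% × 296/365 = $1,928.4603
Mosscliff, 24 October – 31 December 2010: 69 days → $58,000 × 3.65% × 69/365 = $400.2000
Total = $2,328.6603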